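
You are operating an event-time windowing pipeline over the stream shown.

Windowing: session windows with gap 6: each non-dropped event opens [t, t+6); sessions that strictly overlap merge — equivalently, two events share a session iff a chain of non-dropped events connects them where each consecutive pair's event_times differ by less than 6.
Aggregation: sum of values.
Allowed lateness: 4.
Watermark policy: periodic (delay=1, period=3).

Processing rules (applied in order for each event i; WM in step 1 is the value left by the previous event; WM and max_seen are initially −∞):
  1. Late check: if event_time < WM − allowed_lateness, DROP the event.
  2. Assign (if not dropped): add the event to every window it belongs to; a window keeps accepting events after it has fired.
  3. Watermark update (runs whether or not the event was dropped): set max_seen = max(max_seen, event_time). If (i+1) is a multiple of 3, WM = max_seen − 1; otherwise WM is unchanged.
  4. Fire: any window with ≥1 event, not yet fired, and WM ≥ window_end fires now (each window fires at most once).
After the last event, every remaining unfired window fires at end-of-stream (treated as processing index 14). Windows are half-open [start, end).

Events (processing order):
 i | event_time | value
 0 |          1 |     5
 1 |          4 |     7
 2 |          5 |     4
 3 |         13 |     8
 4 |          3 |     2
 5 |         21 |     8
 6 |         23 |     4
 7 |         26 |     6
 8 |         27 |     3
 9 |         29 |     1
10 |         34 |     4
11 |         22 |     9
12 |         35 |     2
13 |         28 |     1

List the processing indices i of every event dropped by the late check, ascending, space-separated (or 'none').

13

i=0 t=1 v=5: → [1,7); WM=−∞
i=1 t=4 v=7: → [1,10); WM=−∞
i=2 t=5 v=4: → [1,11); WM=4
i=3 t=13 v=8: → [13,19); WM=4
i=4 t=3 v=2: → [1,11); WM=4
i=5 t=21 v=8: → [21,27); WM=20
i=6 t=23 v=4: → [21,29); WM=20
i=7 t=26 v=6: → [21,32); WM=20
i=8 t=27 v=3: → [21,33); WM=26
i=9 t=29 v=1: → [21,35); WM=26
i=10 t=34 v=4: → [21,40); WM=26
i=11 t=22 v=9: → [21,40); WM=33
i=12 t=35 v=2: → [21,41); WM=33
i=13 t=28 v=1: DROP (t<33-4); WM=33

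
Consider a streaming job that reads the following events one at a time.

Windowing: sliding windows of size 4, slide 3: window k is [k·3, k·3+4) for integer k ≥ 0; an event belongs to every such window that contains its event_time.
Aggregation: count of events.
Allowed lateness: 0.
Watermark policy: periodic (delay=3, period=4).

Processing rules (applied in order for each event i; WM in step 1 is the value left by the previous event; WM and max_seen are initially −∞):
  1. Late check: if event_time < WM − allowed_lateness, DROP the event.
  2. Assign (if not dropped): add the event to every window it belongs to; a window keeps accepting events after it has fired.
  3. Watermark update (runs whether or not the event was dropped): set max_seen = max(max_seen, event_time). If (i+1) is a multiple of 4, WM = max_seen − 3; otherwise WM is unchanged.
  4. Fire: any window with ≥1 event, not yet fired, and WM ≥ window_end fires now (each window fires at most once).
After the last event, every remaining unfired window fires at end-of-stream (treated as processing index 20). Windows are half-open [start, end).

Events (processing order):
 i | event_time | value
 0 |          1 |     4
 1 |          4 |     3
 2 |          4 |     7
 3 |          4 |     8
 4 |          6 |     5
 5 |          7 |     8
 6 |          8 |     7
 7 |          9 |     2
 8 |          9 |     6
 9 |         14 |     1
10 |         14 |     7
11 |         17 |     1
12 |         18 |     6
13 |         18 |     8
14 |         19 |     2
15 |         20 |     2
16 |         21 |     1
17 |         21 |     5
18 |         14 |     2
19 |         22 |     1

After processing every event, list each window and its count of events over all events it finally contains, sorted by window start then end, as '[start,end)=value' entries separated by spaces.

i=0 t=1 v=4: → [0,4); WM=−∞
i=1 t=4 v=3: → [3,7); WM=−∞
i=2 t=4 v=7: → [3,7); WM=−∞
i=3 t=4 v=8: → [3,7); WM=1
i=4 t=6 v=5: → [6,10),[3,7); WM=1
i=5 t=7 v=8: → [6,10); WM=1
i=6 t=8 v=7: → [6,10); WM=1
i=7 t=9 v=2: → [9,13),[6,10); WM=6; [0,4) fires=1
i=8 t=9 v=6: → [9,13),[6,10); WM=6
i=9 t=14 v=1: → [12,16); WM=6
i=10 t=14 v=7: → [12,16); WM=6
i=11 t=17 v=1: → [15,19); WM=14; [3,7) fires=4 [6,10) fires=5 [9,13) fires=2
i=12 t=18 v=6: → [18,22),[15,19); WM=14
i=13 t=18 v=8: → [18,22),[15,19); WM=14
i=14 t=19 v=2: → [18,22); WM=14
i=15 t=20 v=2: → [18,22); WM=17; [12,16) fires=2
i=16 t=21 v=1: → [21,25),[18,22); WM=17
i=17 t=21 v=5: → [21,25),[18,22); WM=17
i=18 t=14 v=2: DROP (t<17-0); WM=17
i=19 t=22 v=1: → [21,25); WM=19; [15,19) fires=3

[0,4)=1 [3,7)=4 [6,10)=5 [9,13)=2 [12,16)=2 [15,19)=3 [18,22)=6 [21,25)=3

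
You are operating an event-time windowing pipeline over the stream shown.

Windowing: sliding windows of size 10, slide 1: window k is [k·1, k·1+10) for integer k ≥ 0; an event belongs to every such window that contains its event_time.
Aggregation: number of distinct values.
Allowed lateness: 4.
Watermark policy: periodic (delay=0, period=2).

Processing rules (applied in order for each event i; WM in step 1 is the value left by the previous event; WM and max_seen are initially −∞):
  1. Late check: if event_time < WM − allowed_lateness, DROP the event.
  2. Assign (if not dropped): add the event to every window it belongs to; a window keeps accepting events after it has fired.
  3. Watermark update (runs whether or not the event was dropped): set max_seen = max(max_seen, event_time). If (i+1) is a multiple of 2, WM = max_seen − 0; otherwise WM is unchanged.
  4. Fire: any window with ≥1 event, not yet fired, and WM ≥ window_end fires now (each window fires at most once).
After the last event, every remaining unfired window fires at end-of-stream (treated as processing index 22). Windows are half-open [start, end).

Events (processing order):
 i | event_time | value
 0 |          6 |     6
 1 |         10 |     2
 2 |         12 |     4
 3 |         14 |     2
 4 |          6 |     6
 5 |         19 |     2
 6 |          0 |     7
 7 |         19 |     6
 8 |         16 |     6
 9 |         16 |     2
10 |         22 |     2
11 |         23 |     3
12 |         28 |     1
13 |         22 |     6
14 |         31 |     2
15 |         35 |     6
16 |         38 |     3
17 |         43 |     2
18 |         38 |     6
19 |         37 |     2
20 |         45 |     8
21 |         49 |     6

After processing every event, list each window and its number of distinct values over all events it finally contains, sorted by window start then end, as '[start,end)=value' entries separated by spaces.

[0,10)=1 [1,11)=2 [2,12)=2 [3,13)=3 [4,14)=3 [5,15)=3 [6,16)=3 [7,17)=3 [8,18)=3 [9,19)=3 [10,20)=3 [11,21)=3 [12,22)=3 [13,23)=2 [14,24)=3 [15,25)=3 [16,26)=3 [17,27)=3 [18,28)=3 [19,29)=4 [20,30)=4 [21,31)=4 [22,32)=4 [23,33)=3 [24,34)=2 [25,35)=2 [26,36)=3 [27,37)=3 [28,38)=3 [29,39)=3 [30,40)=3 [31,41)=3 [32,42)=2 [33,43)=2 [34,44)=3 [35,45)=3 [36,46)=3 [37,47)=3 [38,48)=3 [39,49)=2 [40,50)=3 [41,51)=3 [42,52)=3 [43,53)=3 [44,54)=2 [45,55)=2 [46,56)=1 [47,57)=1 [48,58)=1 [49,59)=1

i=0 t=6 v=6: → [6,16),[5,15),[4,14),[3,13),[2,12),[1,11),[0,10); WM=−∞
i=1 t=10 v=2: → [10,20),[9,19),[8,18),[7,17),[6,16),[5,15),[4,14),[3,13),[2,12),[1,11); WM=10; [0,10) fires=1
i=2 t=12 v=4: → [12,22),[11,21),[10,20),[9,19),[8,18),[7,17),[6,16),[5,15),[4,14),[3,13); WM=10
i=3 t=14 v=2: → [14,24),[13,23),[12,22),[11,21),[10,20),[9,19),[8,18),[7,17),[6,16),[5,15); WM=14; [1,11) fires=2 [2,12) fires=2 [3,13) fires=3 [4,14) fires=3
i=4 t=6 v=6: DROP (t<14-4); WM=14
i=5 t=19 v=2: → [19,29),[18,28),[17,27),[16,26),[15,25),[14,24),[13,23),[12,22),[11,21),[10,20); WM=19; [5,15) fires=3 [6,16) fires=3 [7,17) fires=2 [8,18) fires=2 [9,19) fires=2
i=6 t=0 v=7: DROP (t<19-4); WM=19
i=7 t=19 v=6: → [19,29),[18,28),[17,27),[16,26),[15,25),[14,24),[13,23),[12,22),[11,21),[10,20); WM=19
i=8 t=16 v=6: → [16,26),[15,25),[14,24),[13,23),[12,22),[11,21),[10,20),[9,19),[8,18),[7,17); WM=19
i=9 t=16 v=2: → [16,26),[15,25),[14,24),[13,23),[12,22),[11,21),[10,20),[9,19),[8,18),[7,17); WM=19
i=10 t=22 v=2: → [22,32),[21,31),[20,30),[19,29),[18,28),[17,27),[16,26),[15,25),[14,24),[13,23); WM=19
i=11 t=23 v=3: → [23,33),[22,32),[21,31),[20,30),[19,29),[18,28),[17,27),[16,26),[15,25),[14,24); WM=23; [10,20) fires=3 [11,21) fires=3 [12,22) fires=3 [13,23) fires=2
i=12 t=28 v=1: → [28,38),[27,37),[26,36),[25,35),[24,34),[23,33),[22,32),[21,31),[20,30),[19,29); WM=23
i=13 t=22 v=6: → [22,32),[21,31),[20,30),[19,29),[18,28),[17,27),[16,26),[15,25),[14,24),[13,23); WM=28; [14,24) fires=3 [15,25) fires=3 [16,26) fires=3 [17,27) fires=3 [18,28) fires=3
i=14 t=31 v=2: → [31,41),[30,40),[29,39),[28,38),[27,37),[26,36),[25,35),[24,34),[23,33),[22,32); WM=28
i=15 t=35 v=6: → [35,45),[34,44),[33,43),[32,42),[31,41),[30,40),[29,39),[28,38),[27,37),[26,36); WM=35; [19,29) fires=4 [20,30) fires=4 [21,31) fires=4 [22,32) fires=4 [23,33) fires=3 [24,34) fires=2 [25,35) fires=2
i=16 t=38 v=3: → [38,48),[37,47),[36,46),[35,45),[34,44),[33,43),[32,42),[31,41),[30,40),[29,39); WM=35
i=17 t=43 v=2: → [43,53),[42,52),[41,51),[40,50),[39,49),[38,48),[37,47),[36,46),[35,45),[34,44); WM=43; [26,36) fires=3 [27,37) fires=3 [28,38) fires=3 [29,39) fires=3 [30,40) fires=3 [31,41) fires=3 [32,42) fires=2 [33,43) fires=2
i=18 t=38 v=6: DROP (t<43-4); WM=43
i=19 t=37 v=2: DROP (t<43-4); WM=43
i=20 t=45 v=8: → [45,55),[44,54),[43,53),[42,52),[41,51),[40,50),[39,49),[38,48),[37,47),[36,46); WM=43
i=21 t=49 v=6: → [49,59),[48,58),[47,57),[46,56),[45,55),[44,54),[43,53),[42,52),[41,51),[40,50); WM=49; [34,44) fires=3 [35,45) fires=3 [36,46) fires=3 [37,47) fires=3 [38,48) fires=3 [39,49) fires=2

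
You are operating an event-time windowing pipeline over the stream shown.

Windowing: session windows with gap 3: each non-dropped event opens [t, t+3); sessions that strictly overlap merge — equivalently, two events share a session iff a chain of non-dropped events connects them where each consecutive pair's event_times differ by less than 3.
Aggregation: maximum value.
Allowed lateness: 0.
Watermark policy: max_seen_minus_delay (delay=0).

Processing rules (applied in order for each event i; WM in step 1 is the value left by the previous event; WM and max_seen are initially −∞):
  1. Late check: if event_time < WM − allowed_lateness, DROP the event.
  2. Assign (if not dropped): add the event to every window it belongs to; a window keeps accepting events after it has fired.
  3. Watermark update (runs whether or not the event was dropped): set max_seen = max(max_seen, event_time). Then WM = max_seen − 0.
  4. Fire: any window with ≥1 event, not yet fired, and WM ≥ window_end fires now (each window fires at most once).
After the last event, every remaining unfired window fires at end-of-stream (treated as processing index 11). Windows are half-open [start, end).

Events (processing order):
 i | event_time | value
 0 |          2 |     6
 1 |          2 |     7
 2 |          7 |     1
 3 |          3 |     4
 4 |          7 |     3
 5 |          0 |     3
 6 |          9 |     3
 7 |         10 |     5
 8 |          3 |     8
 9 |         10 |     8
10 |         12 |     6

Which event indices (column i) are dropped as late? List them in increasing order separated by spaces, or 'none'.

3 5 8

i=0 t=2 v=6: → [2,5); WM=2
i=1 t=2 v=7: → [2,5); WM=2
i=2 t=7 v=1: → [7,10); WM=7
i=3 t=3 v=4: DROP (t<7-0); WM=7
i=4 t=7 v=3: → [7,10); WM=7
i=5 t=0 v=3: DROP (t<7-0); WM=7
i=6 t=9 v=3: → [7,12); WM=9
i=7 t=10 v=5: → [7,13); WM=10
i=8 t=3 v=8: DROP (t<10-0); WM=10
i=9 t=10 v=8: → [7,13); WM=10
i=10 t=12 v=6: → [7,15); WM=12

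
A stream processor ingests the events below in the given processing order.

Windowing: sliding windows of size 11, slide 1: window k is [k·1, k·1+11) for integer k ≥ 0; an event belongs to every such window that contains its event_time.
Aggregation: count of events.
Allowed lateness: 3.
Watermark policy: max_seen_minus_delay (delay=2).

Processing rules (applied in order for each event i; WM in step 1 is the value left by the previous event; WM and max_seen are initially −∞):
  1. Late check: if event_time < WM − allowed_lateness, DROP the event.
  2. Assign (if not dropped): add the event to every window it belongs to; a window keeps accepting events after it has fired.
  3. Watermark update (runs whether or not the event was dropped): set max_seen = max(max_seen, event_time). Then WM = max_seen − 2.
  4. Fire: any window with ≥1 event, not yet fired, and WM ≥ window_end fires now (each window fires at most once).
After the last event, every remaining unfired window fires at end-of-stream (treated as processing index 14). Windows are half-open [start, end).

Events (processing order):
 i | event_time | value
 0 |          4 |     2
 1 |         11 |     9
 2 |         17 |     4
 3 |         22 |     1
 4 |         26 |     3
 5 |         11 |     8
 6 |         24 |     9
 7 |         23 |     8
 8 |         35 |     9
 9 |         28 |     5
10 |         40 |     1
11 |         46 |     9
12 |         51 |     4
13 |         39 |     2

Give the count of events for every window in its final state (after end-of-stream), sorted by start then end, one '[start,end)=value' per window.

i=0 t=4 v=2: → [4,15),[3,14),[2,13),[1,12),[0,11); WM=2
i=1 t=11 v=9: → [11,22),[10,21),[9,20),[8,19),[7,18),[6,17),[5,16),[4,15),[3,14),[2,13),[1,12); WM=9
i=2 t=17 v=4: → [17,28),[16,27),[15,26),[14,25),[13,24),[12,23),[11,22),[10,21),[9,20),[8,19),[7,18); WM=15; [0,11) fires=1 [1,12) fires=2 [2,13) fires=2 [3,14) fires=2 [4,15) fires=2
i=3 t=22 v=1: → [22,33),[21,32),[20,31),[19,30),[18,29),[17,28),[16,27),[15,26),[14,25),[13,24),[12,23); WM=20; [5,16) fires=1 [6,17) fires=1 [7,18) fires=2 [8,19) fires=2 [9,20) fires=2
i=4 t=26 v=3: → [26,37),[25,36),[24,35),[23,34),[22,33),[21,32),[20,31),[19,30),[18,29),[17,28),[16,27); WM=24; [10,21) fires=2 [11,22) fires=2 [12,23) fires=2 [13,24) fires=2
i=5 t=11 v=8: DROP (t<24-3); WM=24
i=6 t=24 v=9: → [24,35),[23,34),[22,33),[21,32),[20,31),[19,30),[18,29),[17,28),[16,27),[15,26),[14,25); WM=24
i=7 t=23 v=8: → [23,34),[22,33),[21,32),[20,31),[19,30),[18,29),[17,28),[16,27),[15,26),[14,25),[13,24); WM=24
i=8 t=35 v=9: → [35,46),[34,45),[33,44),[32,43),[31,42),[30,41),[29,40),[28,39),[27,38),[26,37),[25,36); WM=33; [14,25) fires=4 [15,26) fires=4 [16,27) fires=5 [17,28) fires=5 [18,29) fires=4 [19,30) fires=4 [20,31) fires=4 [21,32) fires=4 [22,33) fires=4
i=9 t=28 v=5: DROP (t<33-3); WM=33
i=10 t=40 v=1: → [40,51),[39,50),[38,49),[37,48),[36,47),[35,46),[34,45),[33,44),[32,43),[31,42),[30,41); WM=38; [23,34) fires=3 [24,35) fires=2 [25,36) fires=2 [26,37) fires=2 [27,38) fires=1
i=11 t=46 v=9: → [46,57),[45,56),[44,55),[43,54),[42,53),[41,52),[40,51),[39,50),[38,49),[37,48),[36,47); WM=44; [28,39) fires=1 [29,40) fires=1 [30,41) fires=2 [31,42) fires=2 [32,43) fires=2 [33,44) fires=2
i=12 t=51 v=4: → [51,62),[50,61),[49,60),[48,59),[47,58),[46,57),[45,56),[44,55),[43,54),[42,53),[41,52); WM=49; [34,45) fires=2 [35,46) fires=2 [36,47) fires=2 [37,48) fires=2 [38,49) fires=2
i=13 t=39 v=2: DROP (t<49-3); WM=49

[0,11)=1 [1,12)=2 [2,13)=2 [3,14)=2 [4,15)=2 [5,16)=1 [6,17)=1 [7,18)=2 [8,19)=2 [9,20)=2 [10,21)=2 [11,22)=2 [12,23)=2 [13,24)=3 [14,25)=4 [15,26)=4 [16,27)=5 [17,28)=5 [18,29)=4 [19,30)=4 [20,31)=4 [21,32)=4 [22,33)=4 [23,34)=3 [24,35)=2 [25,36)=2 [26,37)=2 [27,38)=1 [28,39)=1 [29,40)=1 [30,41)=2 [31,42)=2 [32,43)=2 [33,44)=2 [34,45)=2 [35,46)=2 [36,47)=2 [37,48)=2 [38,49)=2 [39,50)=2 [40,51)=2 [41,52)=2 [42,53)=2 [43,54)=2 [44,55)=2 [45,56)=2 [46,57)=2 [47,58)=1 [48,59)=1 [49,60)=1 [50,61)=1 [51,62)=1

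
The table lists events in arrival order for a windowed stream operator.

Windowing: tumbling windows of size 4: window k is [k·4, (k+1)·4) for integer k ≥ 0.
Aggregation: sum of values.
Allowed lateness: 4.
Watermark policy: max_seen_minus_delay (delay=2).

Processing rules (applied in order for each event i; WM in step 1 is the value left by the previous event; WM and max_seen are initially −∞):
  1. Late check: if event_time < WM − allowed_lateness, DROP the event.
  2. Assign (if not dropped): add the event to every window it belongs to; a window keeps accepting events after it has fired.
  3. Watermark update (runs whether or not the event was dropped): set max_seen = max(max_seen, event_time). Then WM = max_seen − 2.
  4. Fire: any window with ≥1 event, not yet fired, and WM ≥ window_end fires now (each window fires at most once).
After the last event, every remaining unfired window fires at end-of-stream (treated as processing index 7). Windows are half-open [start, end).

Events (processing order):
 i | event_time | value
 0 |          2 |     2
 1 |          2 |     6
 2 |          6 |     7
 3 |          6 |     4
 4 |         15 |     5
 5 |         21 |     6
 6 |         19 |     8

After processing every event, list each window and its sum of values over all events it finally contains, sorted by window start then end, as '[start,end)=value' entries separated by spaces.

i=0 t=2 v=2: → [0,4); WM=0
i=1 t=2 v=6: → [0,4); WM=0
i=2 t=6 v=7: → [4,8); WM=4; [0,4) fires=8
i=3 t=6 v=4: → [4,8); WM=4
i=4 t=15 v=5: → [12,16); WM=13; [4,8) fires=11
i=5 t=21 v=6: → [20,24); WM=19; [12,16) fires=5
i=6 t=19 v=8: → [16,20); WM=19

[0,4)=8 [4,8)=11 [12,16)=5 [16,20)=8 [20,24)=6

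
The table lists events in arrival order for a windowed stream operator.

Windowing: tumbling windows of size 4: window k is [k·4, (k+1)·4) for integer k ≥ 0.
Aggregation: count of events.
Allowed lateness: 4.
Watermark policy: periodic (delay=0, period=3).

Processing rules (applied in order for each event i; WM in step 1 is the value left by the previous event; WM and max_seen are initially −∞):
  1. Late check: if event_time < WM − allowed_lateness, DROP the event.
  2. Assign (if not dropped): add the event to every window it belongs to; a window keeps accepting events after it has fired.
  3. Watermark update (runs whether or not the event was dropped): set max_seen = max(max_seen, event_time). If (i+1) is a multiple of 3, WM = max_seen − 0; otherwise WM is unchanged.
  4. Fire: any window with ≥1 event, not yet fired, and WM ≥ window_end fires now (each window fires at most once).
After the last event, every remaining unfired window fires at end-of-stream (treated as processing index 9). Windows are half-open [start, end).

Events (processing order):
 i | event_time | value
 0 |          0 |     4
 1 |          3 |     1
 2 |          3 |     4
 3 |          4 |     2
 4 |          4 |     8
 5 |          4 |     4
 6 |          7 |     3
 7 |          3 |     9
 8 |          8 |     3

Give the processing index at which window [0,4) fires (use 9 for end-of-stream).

i=0 t=0 v=4: → [0,4); WM=−∞
i=1 t=3 v=1: → [0,4); WM=−∞
i=2 t=3 v=4: → [0,4); WM=3
i=3 t=4 v=2: → [4,8); WM=3
i=4 t=4 v=8: → [4,8); WM=3
i=5 t=4 v=4: → [4,8); WM=4; [0,4) fires=3
i=6 t=7 v=3: → [4,8); WM=4
i=7 t=3 v=9: → [0,4); WM=4
i=8 t=8 v=3: → [8,12); WM=8; [4,8) fires=4

5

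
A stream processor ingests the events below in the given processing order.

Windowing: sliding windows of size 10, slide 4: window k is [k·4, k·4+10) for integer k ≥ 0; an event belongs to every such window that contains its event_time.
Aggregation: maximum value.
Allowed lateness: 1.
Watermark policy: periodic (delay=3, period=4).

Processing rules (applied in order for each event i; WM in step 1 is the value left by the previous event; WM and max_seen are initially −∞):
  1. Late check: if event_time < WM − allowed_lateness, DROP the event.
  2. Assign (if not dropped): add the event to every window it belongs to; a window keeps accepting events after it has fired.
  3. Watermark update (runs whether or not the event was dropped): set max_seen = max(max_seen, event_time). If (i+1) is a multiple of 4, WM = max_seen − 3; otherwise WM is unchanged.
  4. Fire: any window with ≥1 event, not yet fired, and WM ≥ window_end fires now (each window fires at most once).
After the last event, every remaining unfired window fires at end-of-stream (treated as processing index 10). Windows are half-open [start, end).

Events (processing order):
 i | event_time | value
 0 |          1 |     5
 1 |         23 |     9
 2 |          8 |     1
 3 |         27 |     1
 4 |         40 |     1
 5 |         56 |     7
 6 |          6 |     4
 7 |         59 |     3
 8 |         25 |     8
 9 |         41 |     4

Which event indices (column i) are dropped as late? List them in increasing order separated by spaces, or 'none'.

i=0 t=1 v=5: → [0,10); WM=−∞
i=1 t=23 v=9: → [20,30),[16,26); WM=−∞
i=2 t=8 v=1: → [8,18),[4,14),[0,10); WM=−∞
i=3 t=27 v=1: → [24,34),[20,30); WM=24; [0,10) fires=5 [4,14) fires=1 [8,18) fires=1
i=4 t=40 v=1: → [40,50),[36,46),[32,42); WM=24
i=5 t=56 v=7: → [56,66),[52,62),[48,58); WM=24
i=6 t=6 v=4: DROP (t<24-1); WM=24
i=7 t=59 v=3: → [56,66),[52,62); WM=56; [16,26) fires=9 [20,30) fires=9 [24,34) fires=1 [32,42) fires=1 [36,46) fires=1 [40,50) fires=1
i=8 t=25 v=8: DROP (t<56-1); WM=56
i=9 t=41 v=4: DROP (t<56-1); WM=56

6 8 9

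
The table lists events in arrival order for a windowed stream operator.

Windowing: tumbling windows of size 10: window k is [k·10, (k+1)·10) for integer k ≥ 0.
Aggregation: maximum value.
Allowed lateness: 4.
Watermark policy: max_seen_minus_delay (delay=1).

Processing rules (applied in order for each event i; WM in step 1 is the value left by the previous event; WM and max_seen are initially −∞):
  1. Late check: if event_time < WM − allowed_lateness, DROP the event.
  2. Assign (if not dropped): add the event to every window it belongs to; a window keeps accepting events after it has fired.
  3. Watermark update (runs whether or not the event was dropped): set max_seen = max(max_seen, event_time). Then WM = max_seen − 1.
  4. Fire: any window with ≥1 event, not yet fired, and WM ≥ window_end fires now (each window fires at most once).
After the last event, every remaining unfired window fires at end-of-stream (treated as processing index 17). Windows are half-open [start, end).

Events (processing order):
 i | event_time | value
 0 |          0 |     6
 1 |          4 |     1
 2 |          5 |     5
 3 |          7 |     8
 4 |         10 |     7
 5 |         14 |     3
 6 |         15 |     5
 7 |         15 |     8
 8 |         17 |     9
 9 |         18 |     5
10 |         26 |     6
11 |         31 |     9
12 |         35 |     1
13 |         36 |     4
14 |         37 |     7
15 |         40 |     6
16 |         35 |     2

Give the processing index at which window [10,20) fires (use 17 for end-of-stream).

i=0 t=0 v=6: → [0,10); WM=-1
i=1 t=4 v=1: → [0,10); WM=3
i=2 t=5 v=5: → [0,10); WM=4
i=3 t=7 v=8: → [0,10); WM=6
i=4 t=10 v=7: → [10,20); WM=9
i=5 t=14 v=3: → [10,20); WM=13; [0,10) fires=8
i=6 t=15 v=5: → [10,20); WM=14
i=7 t=15 v=8: → [10,20); WM=14
i=8 t=17 v=9: → [10,20); WM=16
i=9 t=18 v=5: → [10,20); WM=17
i=10 t=26 v=6: → [20,30); WM=25; [10,20) fires=9
i=11 t=31 v=9: → [30,40); WM=30; [20,30) fires=6
i=12 t=35 v=1: → [30,40); WM=34
i=13 t=36 v=4: → [30,40); WM=35
i=14 t=37 v=7: → [30,40); WM=36
i=15 t=40 v=6: → [40,50); WM=39
i=16 t=35 v=2: → [30,40); WM=39

10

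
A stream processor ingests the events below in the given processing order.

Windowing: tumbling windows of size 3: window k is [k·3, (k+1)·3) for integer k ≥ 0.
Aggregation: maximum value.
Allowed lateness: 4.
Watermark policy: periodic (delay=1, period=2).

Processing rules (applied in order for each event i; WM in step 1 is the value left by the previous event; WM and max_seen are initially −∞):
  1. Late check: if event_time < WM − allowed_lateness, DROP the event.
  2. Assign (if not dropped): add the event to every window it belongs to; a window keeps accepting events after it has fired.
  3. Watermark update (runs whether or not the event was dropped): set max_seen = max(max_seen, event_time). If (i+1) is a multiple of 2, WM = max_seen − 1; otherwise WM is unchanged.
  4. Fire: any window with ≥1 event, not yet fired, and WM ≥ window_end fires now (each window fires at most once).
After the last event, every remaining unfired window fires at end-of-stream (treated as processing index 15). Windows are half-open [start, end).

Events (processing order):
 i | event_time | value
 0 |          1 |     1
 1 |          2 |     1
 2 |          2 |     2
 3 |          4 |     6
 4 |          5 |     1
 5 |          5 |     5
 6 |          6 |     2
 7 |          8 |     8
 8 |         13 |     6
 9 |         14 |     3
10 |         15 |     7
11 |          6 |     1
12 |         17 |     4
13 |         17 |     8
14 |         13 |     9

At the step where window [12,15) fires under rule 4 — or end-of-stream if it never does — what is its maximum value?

6

i=0 t=1 v=1: → [0,3); WM=−∞
i=1 t=2 v=1: → [0,3); WM=1
i=2 t=2 v=2: → [0,3); WM=1
i=3 t=4 v=6: → [3,6); WM=3; [0,3) fires=2
i=4 t=5 v=1: → [3,6); WM=3
i=5 t=5 v=5: → [3,6); WM=4
i=6 t=6 v=2: → [6,9); WM=4
i=7 t=8 v=8: → [6,9); WM=7; [3,6) fires=6
i=8 t=13 v=6: → [12,15); WM=7
i=9 t=14 v=3: → [12,15); WM=13; [6,9) fires=8
i=10 t=15 v=7: → [15,18); WM=13
i=11 t=6 v=1: DROP (t<13-4); WM=14
i=12 t=17 v=4: → [15,18); WM=14
i=13 t=17 v=8: → [15,18); WM=16; [12,15) fires=6
i=14 t=13 v=9: → [12,15); WM=16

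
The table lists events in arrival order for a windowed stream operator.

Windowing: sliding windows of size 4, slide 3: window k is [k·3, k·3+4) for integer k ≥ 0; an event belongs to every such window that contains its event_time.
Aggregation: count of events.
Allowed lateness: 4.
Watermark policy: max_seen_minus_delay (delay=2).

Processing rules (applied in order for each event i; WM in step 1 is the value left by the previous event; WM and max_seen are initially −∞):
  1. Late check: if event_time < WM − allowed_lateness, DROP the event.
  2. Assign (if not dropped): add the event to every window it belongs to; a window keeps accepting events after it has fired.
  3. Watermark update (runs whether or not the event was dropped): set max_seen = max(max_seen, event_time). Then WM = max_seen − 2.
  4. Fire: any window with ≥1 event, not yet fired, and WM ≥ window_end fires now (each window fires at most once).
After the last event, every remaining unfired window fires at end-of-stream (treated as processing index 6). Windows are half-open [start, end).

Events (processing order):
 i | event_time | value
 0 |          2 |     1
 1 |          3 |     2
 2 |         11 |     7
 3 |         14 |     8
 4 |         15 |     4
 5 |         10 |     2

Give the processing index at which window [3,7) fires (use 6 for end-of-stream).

2

i=0 t=2 v=1: → [0,4); WM=0
i=1 t=3 v=2: → [3,7),[0,4); WM=1
i=2 t=11 v=7: → [9,13); WM=9; [0,4) fires=2 [3,7) fires=1
i=3 t=14 v=8: → [12,16); WM=12
i=4 t=15 v=4: → [15,19),[12,16); WM=13; [9,13) fires=1
i=5 t=10 v=2: → [9,13); WM=13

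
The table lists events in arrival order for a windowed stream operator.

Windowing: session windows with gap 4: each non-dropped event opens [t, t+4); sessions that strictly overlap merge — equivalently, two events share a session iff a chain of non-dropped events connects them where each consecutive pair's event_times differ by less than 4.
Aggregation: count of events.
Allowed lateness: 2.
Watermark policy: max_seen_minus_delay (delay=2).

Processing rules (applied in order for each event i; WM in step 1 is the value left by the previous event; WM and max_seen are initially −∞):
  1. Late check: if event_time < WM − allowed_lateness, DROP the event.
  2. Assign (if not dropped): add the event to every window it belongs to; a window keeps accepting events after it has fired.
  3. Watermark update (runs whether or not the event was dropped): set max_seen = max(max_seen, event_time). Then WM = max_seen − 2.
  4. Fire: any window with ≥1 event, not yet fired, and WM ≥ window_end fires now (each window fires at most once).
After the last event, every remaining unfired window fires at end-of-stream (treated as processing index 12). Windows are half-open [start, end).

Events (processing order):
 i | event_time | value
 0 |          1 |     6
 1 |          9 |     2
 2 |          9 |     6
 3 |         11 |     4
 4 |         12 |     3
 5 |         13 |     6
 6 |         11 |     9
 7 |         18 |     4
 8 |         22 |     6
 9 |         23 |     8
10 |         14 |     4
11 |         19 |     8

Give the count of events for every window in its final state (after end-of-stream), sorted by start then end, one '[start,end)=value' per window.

[1,5)=1 [9,17)=6 [18,27)=4

i=0 t=1 v=6: → [1,5); WM=-1
i=1 t=9 v=2: → [9,13); WM=7
i=2 t=9 v=6: → [9,13); WM=7
i=3 t=11 v=4: → [9,15); WM=9
i=4 t=12 v=3: → [9,16); WM=10
i=5 t=13 v=6: → [9,17); WM=11
i=6 t=11 v=9: → [9,17); WM=11
i=7 t=18 v=4: → [18,22); WM=16
i=8 t=22 v=6: → [22,26); WM=20
i=9 t=23 v=8: → [22,27); WM=21
i=10 t=14 v=4: DROP (t<21-2); WM=21
i=11 t=19 v=8: → [18,27); WM=21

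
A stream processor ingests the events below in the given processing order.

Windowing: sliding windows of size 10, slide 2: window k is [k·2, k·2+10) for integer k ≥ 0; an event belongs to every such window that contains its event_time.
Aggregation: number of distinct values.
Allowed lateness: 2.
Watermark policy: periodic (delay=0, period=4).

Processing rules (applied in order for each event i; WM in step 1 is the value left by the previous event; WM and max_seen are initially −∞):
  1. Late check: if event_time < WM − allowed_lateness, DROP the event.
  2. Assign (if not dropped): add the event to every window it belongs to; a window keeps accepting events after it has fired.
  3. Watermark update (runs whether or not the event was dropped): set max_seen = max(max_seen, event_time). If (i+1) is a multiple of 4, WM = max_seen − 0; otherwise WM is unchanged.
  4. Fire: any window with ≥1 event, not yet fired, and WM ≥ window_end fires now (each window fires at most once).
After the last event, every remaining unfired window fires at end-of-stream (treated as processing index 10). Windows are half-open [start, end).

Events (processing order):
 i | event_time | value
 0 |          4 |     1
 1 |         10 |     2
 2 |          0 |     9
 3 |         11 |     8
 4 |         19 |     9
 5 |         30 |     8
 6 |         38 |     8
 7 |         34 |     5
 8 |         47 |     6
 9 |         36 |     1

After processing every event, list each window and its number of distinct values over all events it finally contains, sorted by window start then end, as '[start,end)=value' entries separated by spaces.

[0,10)=2 [2,12)=3 [4,14)=3 [6,16)=2 [8,18)=2 [10,20)=3 [12,22)=1 [14,24)=1 [16,26)=1 [18,28)=1 [22,32)=1 [24,34)=1 [26,36)=2 [28,38)=3 [30,40)=3 [32,42)=3 [34,44)=3 [36,46)=2 [38,48)=2 [40,50)=1 [42,52)=1 [44,54)=1 [46,56)=1

i=0 t=4 v=1: → [4,14),[2,12),[0,10); WM=−∞
i=1 t=10 v=2: → [10,20),[8,18),[6,16),[4,14),[2,12); WM=−∞
i=2 t=0 v=9: → [0,10); WM=−∞
i=3 t=11 v=8: → [10,20),[8,18),[6,16),[4,14),[2,12); WM=11; [0,10) fires=2
i=4 t=19 v=9: → [18,28),[16,26),[14,24),[12,22),[10,20); WM=11
i=5 t=30 v=8: → [30,40),[28,38),[26,36),[24,34),[22,32); WM=11
i=6 t=38 v=8: → [38,48),[36,46),[34,44),[32,42),[30,40); WM=11
i=7 t=34 v=5: → [34,44),[32,42),[30,40),[28,38),[26,36); WM=38; [2,12) fires=3 [4,14) fires=3 [6,16) fires=2 [8,18) fires=2 [10,20) fires=3 [12,22) fires=1 [14,24) fires=1 [16,26) fires=1 [18,28) fires=1 [22,32) fires=1 [24,34) fires=1 [26,36) fires=2 [28,38) fires=2
i=8 t=47 v=6: → [46,56),[44,54),[42,52),[40,50),[38,48); WM=38
i=9 t=36 v=1: → [36,46),[34,44),[32,42),[30,40),[28,38); WM=38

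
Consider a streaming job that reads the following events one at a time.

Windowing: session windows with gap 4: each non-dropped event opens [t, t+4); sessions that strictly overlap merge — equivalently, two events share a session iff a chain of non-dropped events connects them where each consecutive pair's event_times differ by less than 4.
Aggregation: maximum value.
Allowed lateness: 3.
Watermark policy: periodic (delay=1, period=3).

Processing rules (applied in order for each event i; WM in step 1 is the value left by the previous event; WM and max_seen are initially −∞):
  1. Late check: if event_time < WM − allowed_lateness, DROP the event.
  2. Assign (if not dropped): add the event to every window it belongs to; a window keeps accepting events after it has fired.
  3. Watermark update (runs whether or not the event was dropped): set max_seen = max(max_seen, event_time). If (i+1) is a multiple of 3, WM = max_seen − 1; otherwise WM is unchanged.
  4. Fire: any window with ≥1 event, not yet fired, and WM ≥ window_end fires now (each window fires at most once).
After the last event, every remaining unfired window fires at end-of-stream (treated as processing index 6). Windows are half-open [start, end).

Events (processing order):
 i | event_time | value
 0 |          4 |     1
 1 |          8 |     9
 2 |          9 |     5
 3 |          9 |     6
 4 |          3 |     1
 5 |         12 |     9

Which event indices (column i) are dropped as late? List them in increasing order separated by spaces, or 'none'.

4

i=0 t=4 v=1: → [4,8); WM=−∞
i=1 t=8 v=9: → [8,12); WM=−∞
i=2 t=9 v=5: → [8,13); WM=8
i=3 t=9 v=6: → [8,13); WM=8
i=4 t=3 v=1: DROP (t<8-3); WM=8
i=5 t=12 v=9: → [8,16); WM=11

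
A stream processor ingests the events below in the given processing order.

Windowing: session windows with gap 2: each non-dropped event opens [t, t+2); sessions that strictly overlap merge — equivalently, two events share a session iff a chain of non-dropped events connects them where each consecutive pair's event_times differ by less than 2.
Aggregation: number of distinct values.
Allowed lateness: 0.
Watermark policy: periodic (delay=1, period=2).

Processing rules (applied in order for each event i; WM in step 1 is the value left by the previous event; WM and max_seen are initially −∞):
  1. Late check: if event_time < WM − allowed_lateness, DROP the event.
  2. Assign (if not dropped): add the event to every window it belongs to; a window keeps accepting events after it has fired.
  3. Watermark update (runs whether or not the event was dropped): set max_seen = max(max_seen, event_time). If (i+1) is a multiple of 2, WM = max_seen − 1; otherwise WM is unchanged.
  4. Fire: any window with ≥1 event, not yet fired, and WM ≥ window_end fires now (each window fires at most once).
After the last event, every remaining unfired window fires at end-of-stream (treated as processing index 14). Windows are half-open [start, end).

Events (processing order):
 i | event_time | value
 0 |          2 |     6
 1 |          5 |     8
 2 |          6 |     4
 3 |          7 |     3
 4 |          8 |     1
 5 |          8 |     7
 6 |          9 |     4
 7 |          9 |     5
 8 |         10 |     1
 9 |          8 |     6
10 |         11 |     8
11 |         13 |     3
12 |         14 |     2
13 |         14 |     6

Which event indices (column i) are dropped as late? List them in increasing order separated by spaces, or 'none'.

i=0 t=2 v=6: → [2,4); WM=−∞
i=1 t=5 v=8: → [5,7); WM=4
i=2 t=6 v=4: → [5,8); WM=4
i=3 t=7 v=3: → [5,9); WM=6
i=4 t=8 v=1: → [5,10); WM=6
i=5 t=8 v=7: → [5,10); WM=7
i=6 t=9 v=4: → [5,11); WM=7
i=7 t=9 v=5: → [5,11); WM=8
i=8 t=10 v=1: → [5,12); WM=8
i=9 t=8 v=6: → [5,12); WM=9
i=10 t=11 v=8: → [5,13); WM=9
i=11 t=13 v=3: → [13,15); WM=12
i=12 t=14 v=2: → [13,16); WM=12
i=13 t=14 v=6: → [13,16); WM=13

none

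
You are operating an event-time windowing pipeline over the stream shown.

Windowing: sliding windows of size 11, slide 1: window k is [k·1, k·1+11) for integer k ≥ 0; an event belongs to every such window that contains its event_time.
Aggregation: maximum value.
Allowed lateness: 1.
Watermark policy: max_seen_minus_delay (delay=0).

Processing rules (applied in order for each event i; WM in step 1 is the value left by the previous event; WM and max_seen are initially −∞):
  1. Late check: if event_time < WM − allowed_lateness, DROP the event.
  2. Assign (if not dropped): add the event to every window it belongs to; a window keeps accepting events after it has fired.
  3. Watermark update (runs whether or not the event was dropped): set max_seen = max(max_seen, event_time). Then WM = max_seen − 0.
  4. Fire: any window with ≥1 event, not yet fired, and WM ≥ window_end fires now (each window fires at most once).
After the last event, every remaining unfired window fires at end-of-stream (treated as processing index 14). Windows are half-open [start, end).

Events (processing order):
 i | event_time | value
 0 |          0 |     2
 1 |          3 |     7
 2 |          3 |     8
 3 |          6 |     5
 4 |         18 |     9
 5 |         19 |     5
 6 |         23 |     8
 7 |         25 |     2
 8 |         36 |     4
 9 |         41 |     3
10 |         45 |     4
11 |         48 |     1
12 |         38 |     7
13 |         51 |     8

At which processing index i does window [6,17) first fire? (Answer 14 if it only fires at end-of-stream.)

4

i=0 t=0 v=2: → [0,11); WM=0
i=1 t=3 v=7: → [3,14),[2,13),[1,12),[0,11); WM=3
i=2 t=3 v=8: → [3,14),[2,13),[1,12),[0,11); WM=3
i=3 t=6 v=5: → [6,17),[5,16),[4,15),[3,14),[2,13),[1,12),[0,11); WM=6
i=4 t=18 v=9: → [18,29),[17,28),[16,27),[15,26),[14,25),[13,24),[12,23),[11,22),[10,21),[9,20),[8,19); WM=18; [0,11) fires=8 [1,12) fires=8 [2,13) fires=8 [3,14) fires=8 [4,15) fires=5 [5,16) fires=5 [6,17) fires=5
i=5 t=19 v=5: → [19,30),[18,29),[17,28),[16,27),[15,26),[14,25),[13,24),[12,23),[11,22),[10,21),[9,20); WM=19; [8,19) fires=9
i=6 t=23 v=8: → [23,34),[22,33),[21,32),[20,31),[19,30),[18,29),[17,28),[16,27),[15,26),[14,25),[13,24); WM=23; [9,20) fires=9 [10,21) fires=9 [11,22) fires=9 [12,23) fires=9
i=7 t=25 v=2: → [25,36),[24,35),[23,34),[22,33),[21,32),[20,31),[19,30),[18,29),[17,28),[16,27),[15,26); WM=25; [13,24) fires=9 [14,25) fires=9
i=8 t=36 v=4: → [36,47),[35,46),[34,45),[33,44),[32,43),[31,42),[30,41),[29,40),[28,39),[27,38),[26,37); WM=36; [15,26) fires=9 [16,27) fires=9 [17,28) fires=9 [18,29) fires=9 [19,30) fires=8 [20,31) fires=8 [21,32) fires=8 [22,33) fires=8 [23,34) fires=8 [24,35) fires=2 [25,36) fires=2
i=9 t=41 v=3: → [41,52),[40,51),[39,50),[38,49),[37,48),[36,47),[35,46),[34,45),[33,44),[32,43),[31,42); WM=41; [26,37) fires=4 [27,38) fires=4 [28,39) fires=4 [29,40) fires=4 [30,41) fires=4
i=10 t=45 v=4: → [45,56),[44,55),[43,54),[42,53),[41,52),[40,51),[39,50),[38,49),[37,48),[36,47),[35,46); WM=45; [31,42) fires=4 [32,43) fires=4 [33,44) fires=4 [34,45) fires=4
i=11 t=48 v=1: → [48,59),[47,58),[46,57),[45,56),[44,55),[43,54),[42,53),[41,52),[40,51),[39,50),[38,49); WM=48; [35,46) fires=4 [36,47) fires=4 [37,48) fires=4
i=12 t=38 v=7: DROP (t<48-1); WM=48
i=13 t=51 v=8: → [51,62),[50,61),[49,60),[48,59),[47,58),[46,57),[45,56),[44,55),[43,54),[42,53),[41,52); WM=51; [38,49) fires=4 [39,50) fires=4 [40,51) fires=4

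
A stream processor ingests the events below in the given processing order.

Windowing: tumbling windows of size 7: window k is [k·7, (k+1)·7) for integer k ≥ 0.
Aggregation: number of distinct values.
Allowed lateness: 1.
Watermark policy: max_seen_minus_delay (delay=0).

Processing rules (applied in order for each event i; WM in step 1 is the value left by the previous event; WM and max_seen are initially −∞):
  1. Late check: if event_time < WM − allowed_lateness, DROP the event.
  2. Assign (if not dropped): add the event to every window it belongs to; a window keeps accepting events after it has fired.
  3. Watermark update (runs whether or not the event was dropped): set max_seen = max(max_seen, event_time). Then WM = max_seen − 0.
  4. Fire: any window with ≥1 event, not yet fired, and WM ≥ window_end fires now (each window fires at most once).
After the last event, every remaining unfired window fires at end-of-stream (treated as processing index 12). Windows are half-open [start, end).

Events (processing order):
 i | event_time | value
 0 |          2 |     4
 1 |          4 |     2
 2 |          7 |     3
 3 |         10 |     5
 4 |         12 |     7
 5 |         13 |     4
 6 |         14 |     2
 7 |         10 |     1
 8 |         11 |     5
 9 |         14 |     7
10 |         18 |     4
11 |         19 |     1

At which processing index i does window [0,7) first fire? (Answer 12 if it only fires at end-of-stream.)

i=0 t=2 v=4: → [0,7); WM=2
i=1 t=4 v=2: → [0,7); WM=4
i=2 t=7 v=3: → [7,14); WM=7; [0,7) fires=2
i=3 t=10 v=5: → [7,14); WM=10
i=4 t=12 v=7: → [7,14); WM=12
i=5 t=13 v=4: → [7,14); WM=13
i=6 t=14 v=2: → [14,21); WM=14; [7,14) fires=4
i=7 t=10 v=1: DROP (t<14-1); WM=14
i=8 t=11 v=5: DROP (t<14-1); WM=14
i=9 t=14 v=7: → [14,21); WM=14
i=10 t=18 v=4: → [14,21); WM=18
i=11 t=19 v=1: → [14,21); WM=19

2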